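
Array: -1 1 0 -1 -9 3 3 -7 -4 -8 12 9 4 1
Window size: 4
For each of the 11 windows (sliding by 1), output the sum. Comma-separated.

Sliding a size-4 window across the 14 values:
(-1, 1, 0, -1) → sum -1
(1, 0, -1, -9) → sum -9
(0, -1, -9, 3) → sum -7
(-1, -9, 3, 3) → sum -4
(-9, 3, 3, -7) → sum -10
(3, 3, -7, -4) → sum -5
(3, -7, -4, -8) → sum -16
(-7, -4, -8, 12) → sum -7
(-4, -8, 12, 9) → sum 9
(-8, 12, 9, 4) → sum 17
(12, 9, 4, 1) → sum 26

-1, -9, -7, -4, -10, -5, -16, -7, 9, 17, 26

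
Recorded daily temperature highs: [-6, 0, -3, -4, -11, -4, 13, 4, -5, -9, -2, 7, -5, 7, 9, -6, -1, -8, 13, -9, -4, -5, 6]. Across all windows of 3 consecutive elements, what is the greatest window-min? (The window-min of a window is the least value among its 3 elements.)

-6 0 -3 → min -6
0 -3 -4 → min -4
-3 -4 -11 → min -11
-4 -11 -4 → min -11
-11 -4 13 → min -11
-4 13 4 → min -4
13 4 -5 → min -5
4 -5 -9 → min -9
-5 -9 -2 → min -9
-9 -2 7 → min -9
-2 7 -5 → min -5
7 -5 7 → min -5
-5 7 9 → min -5
7 9 -6 → min -6
9 -6 -1 → min -6
-6 -1 -8 → min -8
-1 -8 13 → min -8
-8 13 -9 → min -9
13 -9 -4 → min -9
-9 -4 -5 → min -9
-4 -5 6 → min -5
Greatest of these is -4.

-4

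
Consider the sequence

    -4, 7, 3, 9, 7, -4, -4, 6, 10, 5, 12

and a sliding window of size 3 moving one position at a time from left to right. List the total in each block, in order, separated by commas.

(-4, 7, 3) → sum 6
(7, 3, 9) → sum 19
(3, 9, 7) → sum 19
(9, 7, -4) → sum 12
(7, -4, -4) → sum -1
(-4, -4, 6) → sum -2
(-4, 6, 10) → sum 12
(6, 10, 5) → sum 21
(10, 5, 12) → sum 27

6, 19, 19, 12, -1, -2, 12, 21, 27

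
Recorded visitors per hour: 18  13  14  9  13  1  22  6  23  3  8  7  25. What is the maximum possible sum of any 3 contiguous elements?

51

Each size-3 window and its sum:
(18, 13, 14) → sum 45
(13, 14, 9) → sum 36
(14, 9, 13) → sum 36
(9, 13, 1) → sum 23
(13, 1, 22) → sum 36
(1, 22, 6) → sum 29
(22, 6, 23) → sum 51
(6, 23, 3) → sum 32
(23, 3, 8) → sum 34
(3, 8, 7) → sum 18
(8, 7, 25) → sum 40
Maximum of these is 51.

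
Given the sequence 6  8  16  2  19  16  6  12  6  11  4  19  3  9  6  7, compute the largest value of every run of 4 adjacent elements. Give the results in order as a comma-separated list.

(6, 8, 16, 2) → max 16
(8, 16, 2, 19) → max 19
(16, 2, 19, 16) → max 19
(2, 19, 16, 6) → max 19
(19, 16, 6, 12) → max 19
(16, 6, 12, 6) → max 16
(6, 12, 6, 11) → max 12
(12, 6, 11, 4) → max 12
(6, 11, 4, 19) → max 19
(11, 4, 19, 3) → max 19
(4, 19, 3, 9) → max 19
(19, 3, 9, 6) → max 19
(3, 9, 6, 7) → max 9

16, 19, 19, 19, 19, 16, 12, 12, 19, 19, 19, 19, 9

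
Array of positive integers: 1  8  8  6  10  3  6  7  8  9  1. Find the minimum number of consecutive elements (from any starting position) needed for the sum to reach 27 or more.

4

add 1: running sum 1 < 27
add 8: running sum 9 < 27
add 8: running sum 17 < 27
add 6: running sum 23 < 27
end 4: [8, 8, 6, 10] sum 32, len 4
end 5: [8, 6, 10, 3] sum 27, len 4
end 6: [8, 6, 10, 3, 6] sum 33, len 5
end 7: [6, 10, 3, 6, 7] sum 32, len 5
end 8: [10, 3, 6, 7, 8] sum 34, len 5
end 9: [6, 7, 8, 9] sum 30, len 4
end 10: [6, 7, 8, 9, 1] sum 31, len 5
Shortest qualifying length: 4.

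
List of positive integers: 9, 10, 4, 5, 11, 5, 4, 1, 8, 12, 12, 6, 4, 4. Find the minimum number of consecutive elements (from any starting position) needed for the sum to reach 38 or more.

add 9: running sum 9 < 38
add 10: running sum 19 < 38
add 4: running sum 23 < 38
add 5: running sum 28 < 38
add 11: shortest ending here [9, 10, 4, 5, 11] sum 39, len 5
add 5: shortest ending here [9, 10, 4, 5, 11, 5] sum 44, len 6
add 4: shortest ending here [10, 4, 5, 11, 5, 4] sum 39, len 6
add 1: shortest ending here [10, 4, 5, 11, 5, 4, 1] sum 40, len 7
add 8: shortest ending here [4, 5, 11, 5, 4, 1, 8] sum 38, len 7
add 12: shortest ending here [11, 5, 4, 1, 8, 12] sum 41, len 6
add 12: shortest ending here [5, 4, 1, 8, 12, 12] sum 42, len 6
add 6: shortest ending here [8, 12, 12, 6] sum 38, len 4
add 4: shortest ending here [8, 12, 12, 6, 4] sum 42, len 5
add 4: shortest ending here [12, 12, 6, 4, 4] sum 38, len 5
Shortest qualifying length: 4.

4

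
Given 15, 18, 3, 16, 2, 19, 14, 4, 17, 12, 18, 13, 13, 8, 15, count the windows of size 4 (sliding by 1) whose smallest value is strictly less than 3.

[15, 18, 3, 16] → min 3
[18, 3, 16, 2] → min 2  < 3 ✓
[3, 16, 2, 19] → min 2  < 3 ✓
[16, 2, 19, 14] → min 2  < 3 ✓
[2, 19, 14, 4] → min 2  < 3 ✓
[19, 14, 4, 17] → min 4
[14, 4, 17, 12] → min 4
[4, 17, 12, 18] → min 4
[17, 12, 18, 13] → min 12
[12, 18, 13, 13] → min 12
[18, 13, 13, 8] → min 8
[13, 13, 8, 15] → min 8
4 windows satisfy the condition.

4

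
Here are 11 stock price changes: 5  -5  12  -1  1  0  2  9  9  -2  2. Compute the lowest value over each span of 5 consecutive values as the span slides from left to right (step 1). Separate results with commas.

-5, -5, -1, -1, 0, -2, -2

(5, -5, 12, -1, 1) → min -5
(-5, 12, -1, 1, 0) → min -5
(12, -1, 1, 0, 2) → min -1
(-1, 1, 0, 2, 9) → min -1
(1, 0, 2, 9, 9) → min 0
(0, 2, 9, 9, -2) → min -2
(2, 9, 9, -2, 2) → min -2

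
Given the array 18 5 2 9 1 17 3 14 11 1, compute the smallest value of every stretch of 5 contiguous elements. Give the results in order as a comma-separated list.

[18, 5, 2, 9, 1] → min 1
[5, 2, 9, 1, 17] → min 1
[2, 9, 1, 17, 3] → min 1
[9, 1, 17, 3, 14] → min 1
[1, 17, 3, 14, 11] → min 1
[17, 3, 14, 11, 1] → min 1

1, 1, 1, 1, 1, 1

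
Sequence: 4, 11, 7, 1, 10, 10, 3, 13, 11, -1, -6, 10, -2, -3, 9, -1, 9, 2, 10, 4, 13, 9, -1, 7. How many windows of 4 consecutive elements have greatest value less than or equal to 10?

4 11 7 1 → max 11
11 7 1 10 → max 11
7 1 10 10 → max 10  ≤ 10 ✓
1 10 10 3 → max 10  ≤ 10 ✓
10 10 3 13 → max 13
10 3 13 11 → max 13
3 13 11 -1 → max 13
13 11 -1 -6 → max 13
11 -1 -6 10 → max 11
-1 -6 10 -2 → max 10  ≤ 10 ✓
-6 10 -2 -3 → max 10  ≤ 10 ✓
10 -2 -3 9 → max 10  ≤ 10 ✓
-2 -3 9 -1 → max 9  ≤ 10 ✓
-3 9 -1 9 → max 9  ≤ 10 ✓
9 -1 9 2 → max 9  ≤ 10 ✓
-1 9 2 10 → max 10  ≤ 10 ✓
9 2 10 4 → max 10  ≤ 10 ✓
2 10 4 13 → max 13
10 4 13 9 → max 13
4 13 9 -1 → max 13
13 9 -1 7 → max 13
10 windows satisfy the condition.

10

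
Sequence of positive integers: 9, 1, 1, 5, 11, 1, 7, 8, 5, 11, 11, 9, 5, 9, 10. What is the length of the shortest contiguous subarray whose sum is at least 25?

add 9: running sum 9 < 25
add 1: running sum 10 < 25
add 1: running sum 11 < 25
add 5: running sum 16 < 25
end 4: [9, 1, 1, 5, 11] sum 27, len 5
end 5: [9, 1, 1, 5, 11, 1] sum 28, len 6
end 6: [1, 5, 11, 1, 7] sum 25, len 5
end 7: [11, 1, 7, 8] sum 27, len 4
end 8: [11, 1, 7, 8, 5] sum 32, len 5
end 9: [7, 8, 5, 11] sum 31, len 4
end 10: [5, 11, 11] sum 27, len 3
end 11: [11, 11, 9] sum 31, len 3
end 12: [11, 9, 5] sum 25, len 3
end 13: [11, 9, 5, 9] sum 34, len 4
end 14: [9, 5, 9, 10] sum 33, len 4
Shortest qualifying length: 3.

3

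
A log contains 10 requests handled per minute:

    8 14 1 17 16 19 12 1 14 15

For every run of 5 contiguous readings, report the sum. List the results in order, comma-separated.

[8, 14, 1, 17, 16] → sum 56
[14, 1, 17, 16, 19] → sum 67
[1, 17, 16, 19, 12] → sum 65
[17, 16, 19, 12, 1] → sum 65
[16, 19, 12, 1, 14] → sum 62
[19, 12, 1, 14, 15] → sum 61

56, 67, 65, 65, 62, 61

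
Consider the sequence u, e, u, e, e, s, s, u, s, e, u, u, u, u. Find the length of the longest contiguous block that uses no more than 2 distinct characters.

5

Extend right; when distinct count exceeds 2, shrink from the left:
[u] 1 distinct, len 1
[u, e] 2 distinct, len 2
[u, e, u] 2 distinct, len 3
[u, e, u, e] 2 distinct, len 4
[u, e, u, e, e] 2 distinct, len 5
[e, e, s] 2 distinct, len 3
[e, e, s, s] 2 distinct, len 4
[s, s, u] 2 distinct, len 3
[s, s, u, s] 2 distinct, len 4
[s, e] 2 distinct, len 2
[e, u] 2 distinct, len 2
[e, u, u] 2 distinct, len 3
[e, u, u, u] 2 distinct, len 4
[e, u, u, u, u] 2 distinct, len 5
Longest length with ≤2 distinct: 5.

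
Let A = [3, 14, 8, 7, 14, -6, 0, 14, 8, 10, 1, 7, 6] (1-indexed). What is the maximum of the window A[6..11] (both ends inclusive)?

14

Elements at indices 6..11: -6, 0, 14, 8, 10, 1
max(-6, 0, 14, 8, 10, 1) = 14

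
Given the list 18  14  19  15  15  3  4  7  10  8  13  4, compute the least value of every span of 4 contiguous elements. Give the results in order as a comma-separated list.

14, 14, 3, 3, 3, 3, 4, 7, 4

Sliding a size-4 window across the 12 values:
18 14 19 15 → min 14
14 19 15 15 → min 14
19 15 15 3 → min 3
15 15 3 4 → min 3
15 3 4 7 → min 3
3 4 7 10 → min 3
4 7 10 8 → min 4
7 10 8 13 → min 7
10 8 13 4 → min 4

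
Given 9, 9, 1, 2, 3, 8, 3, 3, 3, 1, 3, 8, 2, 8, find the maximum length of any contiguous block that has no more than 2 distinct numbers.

5

[9] 1 distinct, len 1
[9, 9] 1 distinct, len 2
[9, 9, 1] 2 distinct, len 3
[1, 2] 2 distinct, len 2
[2, 3] 2 distinct, len 2
[3, 8] 2 distinct, len 2
[3, 8, 3] 2 distinct, len 3
[3, 8, 3, 3] 2 distinct, len 4
[3, 8, 3, 3, 3] 2 distinct, len 5
[3, 3, 3, 1] 2 distinct, len 4
[3, 3, 3, 1, 3] 2 distinct, len 5
[3, 8] 2 distinct, len 2
[8, 2] 2 distinct, len 2
[8, 2, 8] 2 distinct, len 3
Longest length with ≤2 distinct: 5.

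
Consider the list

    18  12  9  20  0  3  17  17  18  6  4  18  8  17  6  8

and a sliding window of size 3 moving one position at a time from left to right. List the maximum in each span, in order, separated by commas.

(18, 12, 9) → max 18
(12, 9, 20) → max 20
(9, 20, 0) → max 20
(20, 0, 3) → max 20
(0, 3, 17) → max 17
(3, 17, 17) → max 17
(17, 17, 18) → max 18
(17, 18, 6) → max 18
(18, 6, 4) → max 18
(6, 4, 18) → max 18
(4, 18, 8) → max 18
(18, 8, 17) → max 18
(8, 17, 6) → max 17
(17, 6, 8) → max 17

18, 20, 20, 20, 17, 17, 18, 18, 18, 18, 18, 18, 17, 17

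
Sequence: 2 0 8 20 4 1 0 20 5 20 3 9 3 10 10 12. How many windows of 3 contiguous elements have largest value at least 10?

(2, 0, 8) → max 8
(0, 8, 20) → max 20  ≥ 10 ✓
(8, 20, 4) → max 20  ≥ 10 ✓
(20, 4, 1) → max 20  ≥ 10 ✓
(4, 1, 0) → max 4
(1, 0, 20) → max 20  ≥ 10 ✓
(0, 20, 5) → max 20  ≥ 10 ✓
(20, 5, 20) → max 20  ≥ 10 ✓
(5, 20, 3) → max 20  ≥ 10 ✓
(20, 3, 9) → max 20  ≥ 10 ✓
(3, 9, 3) → max 9
(9, 3, 10) → max 10  ≥ 10 ✓
(3, 10, 10) → max 10  ≥ 10 ✓
(10, 10, 12) → max 12  ≥ 10 ✓
11 windows satisfy the condition.

11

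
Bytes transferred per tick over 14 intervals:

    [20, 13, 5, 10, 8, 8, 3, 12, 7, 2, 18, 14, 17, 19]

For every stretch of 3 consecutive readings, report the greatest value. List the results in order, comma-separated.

Sliding a size-3 window across the 14 values:
(20, 13, 5) → max 20
(13, 5, 10) → max 13
(5, 10, 8) → max 10
(10, 8, 8) → max 10
(8, 8, 3) → max 8
(8, 3, 12) → max 12
(3, 12, 7) → max 12
(12, 7, 2) → max 12
(7, 2, 18) → max 18
(2, 18, 14) → max 18
(18, 14, 17) → max 18
(14, 17, 19) → max 19

20, 13, 10, 10, 8, 12, 12, 12, 18, 18, 18, 19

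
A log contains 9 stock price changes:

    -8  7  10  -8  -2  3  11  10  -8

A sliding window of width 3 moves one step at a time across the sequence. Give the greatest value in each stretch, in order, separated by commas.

Sliding a size-3 window across the 9 values:
(-8, 7, 10) → max 10
(7, 10, -8) → max 10
(10, -8, -2) → max 10
(-8, -2, 3) → max 3
(-2, 3, 11) → max 11
(3, 11, 10) → max 11
(11, 10, -8) → max 11

10, 10, 10, 3, 11, 11, 11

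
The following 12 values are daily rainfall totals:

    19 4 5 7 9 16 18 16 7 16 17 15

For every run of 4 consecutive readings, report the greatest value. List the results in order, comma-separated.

19 4 5 7 → max 19
4 5 7 9 → max 9
5 7 9 16 → max 16
7 9 16 18 → max 18
9 16 18 16 → max 18
16 18 16 7 → max 18
18 16 7 16 → max 18
16 7 16 17 → max 17
7 16 17 15 → max 17

19, 9, 16, 18, 18, 18, 18, 17, 17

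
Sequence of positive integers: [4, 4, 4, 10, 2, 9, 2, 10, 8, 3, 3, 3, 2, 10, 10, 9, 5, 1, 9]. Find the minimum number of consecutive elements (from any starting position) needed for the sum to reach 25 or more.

3

add 4: running sum 4 < 25
add 4: running sum 8 < 25
add 4: running sum 12 < 25
add 10: running sum 22 < 25
add 2: running sum 24 < 25
end 5: [4, 10, 2, 9] sum 25, len 4
end 6: [4, 10, 2, 9, 2] sum 27, len 5
end 7: [10, 2, 9, 2, 10] sum 33, len 5
end 8: [9, 2, 10, 8] sum 29, len 4
end 9: [9, 2, 10, 8, 3] sum 32, len 5
end 10: [2, 10, 8, 3, 3] sum 26, len 5
end 11: [10, 8, 3, 3, 3] sum 27, len 5
end 12: [10, 8, 3, 3, 3, 2] sum 29, len 6
end 13: [8, 3, 3, 3, 2, 10] sum 29, len 6
end 14: [3, 2, 10, 10] sum 25, len 4
end 15: [10, 10, 9] sum 29, len 3
end 16: [10, 10, 9, 5] sum 34, len 4
end 17: [10, 9, 5, 1] sum 25, len 4
end 18: [10, 9, 5, 1, 9] sum 34, len 5
Shortest qualifying length: 3.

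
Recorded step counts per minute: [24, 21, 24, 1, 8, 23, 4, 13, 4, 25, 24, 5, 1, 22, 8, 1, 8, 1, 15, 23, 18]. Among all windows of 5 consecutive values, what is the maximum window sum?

24 21 24 1 8 → sum 78
21 24 1 8 23 → sum 77
24 1 8 23 4 → sum 60
1 8 23 4 13 → sum 49
8 23 4 13 4 → sum 52
23 4 13 4 25 → sum 69
4 13 4 25 24 → sum 70
13 4 25 24 5 → sum 71
4 25 24 5 1 → sum 59
25 24 5 1 22 → sum 77
24 5 1 22 8 → sum 60
5 1 22 8 1 → sum 37
1 22 8 1 8 → sum 40
22 8 1 8 1 → sum 40
8 1 8 1 15 → sum 33
1 8 1 15 23 → sum 48
8 1 15 23 18 → sum 65
Maximum of these is 78.

78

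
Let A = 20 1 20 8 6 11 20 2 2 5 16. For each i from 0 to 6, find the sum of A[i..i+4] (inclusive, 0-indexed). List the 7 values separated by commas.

55, 46, 65, 47, 41, 40, 45

20 1 20 8 6 → sum 55
1 20 8 6 11 → sum 46
20 8 6 11 20 → sum 65
8 6 11 20 2 → sum 47
6 11 20 2 2 → sum 41
11 20 2 2 5 → sum 40
20 2 2 5 16 → sum 45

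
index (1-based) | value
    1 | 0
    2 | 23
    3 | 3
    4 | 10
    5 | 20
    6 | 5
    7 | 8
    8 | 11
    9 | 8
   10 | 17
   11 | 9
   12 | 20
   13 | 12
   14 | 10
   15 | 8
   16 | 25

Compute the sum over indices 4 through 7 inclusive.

43

Elements at indices 4..7: 10, 20, 5, 8
sum(10, 20, 5, 8) = 43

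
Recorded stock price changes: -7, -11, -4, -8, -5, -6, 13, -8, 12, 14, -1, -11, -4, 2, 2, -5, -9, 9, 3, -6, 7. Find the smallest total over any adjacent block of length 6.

-41

-7 -11 -4 -8 -5 -6 → sum -41
-11 -4 -8 -5 -6 13 → sum -21
-4 -8 -5 -6 13 -8 → sum -18
-8 -5 -6 13 -8 12 → sum -2
-5 -6 13 -8 12 14 → sum 20
-6 13 -8 12 14 -1 → sum 24
13 -8 12 14 -1 -11 → sum 19
-8 12 14 -1 -11 -4 → sum 2
12 14 -1 -11 -4 2 → sum 12
14 -1 -11 -4 2 2 → sum 2
-1 -11 -4 2 2 -5 → sum -17
-11 -4 2 2 -5 -9 → sum -25
-4 2 2 -5 -9 9 → sum -5
2 2 -5 -9 9 3 → sum 2
2 -5 -9 9 3 -6 → sum -6
-5 -9 9 3 -6 7 → sum -1
Smallest of these is -41.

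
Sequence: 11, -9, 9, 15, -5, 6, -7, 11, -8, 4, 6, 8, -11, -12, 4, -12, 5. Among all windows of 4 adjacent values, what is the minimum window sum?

(11, -9, 9, 15) → sum 26
(-9, 9, 15, -5) → sum 10
(9, 15, -5, 6) → sum 25
(15, -5, 6, -7) → sum 9
(-5, 6, -7, 11) → sum 5
(6, -7, 11, -8) → sum 2
(-7, 11, -8, 4) → sum 0
(11, -8, 4, 6) → sum 13
(-8, 4, 6, 8) → sum 10
(4, 6, 8, -11) → sum 7
(6, 8, -11, -12) → sum -9
(8, -11, -12, 4) → sum -11
(-11, -12, 4, -12) → sum -31
(-12, 4, -12, 5) → sum -15
Minimum of these is -31.

-31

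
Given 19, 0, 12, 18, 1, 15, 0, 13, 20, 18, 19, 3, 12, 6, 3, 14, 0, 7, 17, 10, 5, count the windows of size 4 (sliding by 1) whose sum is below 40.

10

19 0 12 18 → sum 49
0 12 18 1 → sum 31  < 40 ✓
12 18 1 15 → sum 46
18 1 15 0 → sum 34  < 40 ✓
1 15 0 13 → sum 29  < 40 ✓
15 0 13 20 → sum 48
0 13 20 18 → sum 51
13 20 18 19 → sum 70
20 18 19 3 → sum 60
18 19 3 12 → sum 52
19 3 12 6 → sum 40
3 12 6 3 → sum 24  < 40 ✓
12 6 3 14 → sum 35  < 40 ✓
6 3 14 0 → sum 23  < 40 ✓
3 14 0 7 → sum 24  < 40 ✓
14 0 7 17 → sum 38  < 40 ✓
0 7 17 10 → sum 34  < 40 ✓
7 17 10 5 → sum 39  < 40 ✓
10 windows satisfy the condition.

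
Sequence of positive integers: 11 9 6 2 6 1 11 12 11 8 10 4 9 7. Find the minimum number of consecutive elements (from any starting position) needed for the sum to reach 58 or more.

add 11: running sum 11 < 58
add 9: running sum 20 < 58
add 6: running sum 26 < 58
add 2: running sum 28 < 58
add 6: running sum 34 < 58
add 1: running sum 35 < 58
add 11: running sum 46 < 58
add 12: shortest ending here [11, 9, 6, 2, 6, 1, 11, 12] sum 58, len 8
add 11: shortest ending here [9, 6, 2, 6, 1, 11, 12, 11] sum 58, len 8
add 8: shortest ending here [9, 6, 2, 6, 1, 11, 12, 11, 8] sum 66, len 9
add 10: shortest ending here [6, 1, 11, 12, 11, 8, 10] sum 59, len 7
add 4: shortest ending here [6, 1, 11, 12, 11, 8, 10, 4] sum 63, len 8
add 9: shortest ending here [11, 12, 11, 8, 10, 4, 9] sum 65, len 7
add 7: shortest ending here [12, 11, 8, 10, 4, 9, 7] sum 61, len 7
Shortest qualifying length: 7.

7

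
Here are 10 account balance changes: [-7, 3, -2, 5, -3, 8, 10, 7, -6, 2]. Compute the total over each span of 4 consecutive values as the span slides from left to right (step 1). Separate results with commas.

(-7, 3, -2, 5) → sum -1
(3, -2, 5, -3) → sum 3
(-2, 5, -3, 8) → sum 8
(5, -3, 8, 10) → sum 20
(-3, 8, 10, 7) → sum 22
(8, 10, 7, -6) → sum 19
(10, 7, -6, 2) → sum 13

-1, 3, 8, 20, 22, 19, 13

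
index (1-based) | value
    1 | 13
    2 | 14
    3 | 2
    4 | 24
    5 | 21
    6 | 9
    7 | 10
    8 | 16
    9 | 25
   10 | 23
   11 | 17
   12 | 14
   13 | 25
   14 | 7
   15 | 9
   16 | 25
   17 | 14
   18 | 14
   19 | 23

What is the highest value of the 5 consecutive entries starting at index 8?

25

Elements at indices 8..12: 16, 25, 23, 17, 14
max(16, 25, 23, 17, 14) = 25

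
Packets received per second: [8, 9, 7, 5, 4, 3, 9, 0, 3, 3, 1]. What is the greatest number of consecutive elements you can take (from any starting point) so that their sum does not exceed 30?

→ 8: sum 8, len 1
→ 9: sum 17, len 2
→ 7: sum 24, len 3
→ 5: sum 29, len 4
→ 4 (dropped 8): sum 25, len 4
→ 3: sum 28, len 5
→ 9 (dropped 9): sum 28, len 5
→ 0: sum 28, len 6
→ 3 (dropped 7): sum 24, len 6
→ 3: sum 27, len 7
→ 1: sum 28, len 8
Longest length seen: 8.

8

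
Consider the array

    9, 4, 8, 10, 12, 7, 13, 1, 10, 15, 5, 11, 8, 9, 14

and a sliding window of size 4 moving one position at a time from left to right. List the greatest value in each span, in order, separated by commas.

Sliding a size-4 window across the 15 values:
(9, 4, 8, 10) → max 10
(4, 8, 10, 12) → max 12
(8, 10, 12, 7) → max 12
(10, 12, 7, 13) → max 13
(12, 7, 13, 1) → max 13
(7, 13, 1, 10) → max 13
(13, 1, 10, 15) → max 15
(1, 10, 15, 5) → max 15
(10, 15, 5, 11) → max 15
(15, 5, 11, 8) → max 15
(5, 11, 8, 9) → max 11
(11, 8, 9, 14) → max 14

10, 12, 12, 13, 13, 13, 15, 15, 15, 15, 11, 14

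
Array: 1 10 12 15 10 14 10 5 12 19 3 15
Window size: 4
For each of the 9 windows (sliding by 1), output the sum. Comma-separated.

[1, 10, 12, 15] → sum 38
[10, 12, 15, 10] → sum 47
[12, 15, 10, 14] → sum 51
[15, 10, 14, 10] → sum 49
[10, 14, 10, 5] → sum 39
[14, 10, 5, 12] → sum 41
[10, 5, 12, 19] → sum 46
[5, 12, 19, 3] → sum 39
[12, 19, 3, 15] → sum 49

38, 47, 51, 49, 39, 41, 46, 39, 49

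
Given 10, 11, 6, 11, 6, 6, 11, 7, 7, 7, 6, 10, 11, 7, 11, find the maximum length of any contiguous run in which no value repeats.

add 10: [10] len 1
add 11: [10, 11] len 2
add 6: [10, 11, 6] len 3
add 11 (repeat 11, move left end past it): [6, 11] len 2
add 6 (repeat 6, move left end past it): [11, 6] len 2
add 6 (repeat 6, move left end past it): [6] len 1
add 11: [6, 11] len 2
add 7: [6, 11, 7] len 3
add 7 (repeat 7, move left end past it): [7] len 1
add 7 (repeat 7, move left end past it): [7] len 1
add 6: [7, 6] len 2
add 10: [7, 6, 10] len 3
add 11: [7, 6, 10, 11] len 4
add 7 (repeat 7, move left end past it): [6, 10, 11, 7] len 4
add 11 (repeat 11, move left end past it): [7, 11] len 2
Longest all-distinct length: 4.

4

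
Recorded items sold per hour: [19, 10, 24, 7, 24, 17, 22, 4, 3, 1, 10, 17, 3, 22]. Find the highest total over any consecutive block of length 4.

[19, 10, 24, 7] → sum 60
[10, 24, 7, 24] → sum 65
[24, 7, 24, 17] → sum 72
[7, 24, 17, 22] → sum 70
[24, 17, 22, 4] → sum 67
[17, 22, 4, 3] → sum 46
[22, 4, 3, 1] → sum 30
[4, 3, 1, 10] → sum 18
[3, 1, 10, 17] → sum 31
[1, 10, 17, 3] → sum 31
[10, 17, 3, 22] → sum 52
Highest of these is 72.

72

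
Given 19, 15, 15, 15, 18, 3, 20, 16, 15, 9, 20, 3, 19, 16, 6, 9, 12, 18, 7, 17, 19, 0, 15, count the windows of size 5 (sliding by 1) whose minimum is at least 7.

4

19 15 15 15 18 → min 15  ≥ 7 ✓
15 15 15 18 3 → min 3
15 15 18 3 20 → min 3
15 18 3 20 16 → min 3
18 3 20 16 15 → min 3
3 20 16 15 9 → min 3
20 16 15 9 20 → min 9  ≥ 7 ✓
16 15 9 20 3 → min 3
15 9 20 3 19 → min 3
9 20 3 19 16 → min 3
20 3 19 16 6 → min 3
3 19 16 6 9 → min 3
19 16 6 9 12 → min 6
16 6 9 12 18 → min 6
6 9 12 18 7 → min 6
9 12 18 7 17 → min 7  ≥ 7 ✓
12 18 7 17 19 → min 7  ≥ 7 ✓
18 7 17 19 0 → min 0
7 17 19 0 15 → min 0
4 windows satisfy the condition.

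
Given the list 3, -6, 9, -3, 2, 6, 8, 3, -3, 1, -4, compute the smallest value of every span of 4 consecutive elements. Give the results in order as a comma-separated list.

-6, -6, -3, -3, 2, -3, -3, -4

(3, -6, 9, -3) → min -6
(-6, 9, -3, 2) → min -6
(9, -3, 2, 6) → min -3
(-3, 2, 6, 8) → min -3
(2, 6, 8, 3) → min 2
(6, 8, 3, -3) → min -3
(8, 3, -3, 1) → min -3
(3, -3, 1, -4) → min -4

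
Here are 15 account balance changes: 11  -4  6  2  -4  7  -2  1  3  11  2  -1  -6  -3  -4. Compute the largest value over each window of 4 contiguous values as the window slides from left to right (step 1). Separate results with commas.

11, 6, 7, 7, 7, 7, 11, 11, 11, 11, 2, -1

Sliding a size-4 window across the 15 values:
11 -4 6 2 → max 11
-4 6 2 -4 → max 6
6 2 -4 7 → max 7
2 -4 7 -2 → max 7
-4 7 -2 1 → max 7
7 -2 1 3 → max 7
-2 1 3 11 → max 11
1 3 11 2 → max 11
3 11 2 -1 → max 11
11 2 -1 -6 → max 11
2 -1 -6 -3 → max 2
-1 -6 -3 -4 → max -1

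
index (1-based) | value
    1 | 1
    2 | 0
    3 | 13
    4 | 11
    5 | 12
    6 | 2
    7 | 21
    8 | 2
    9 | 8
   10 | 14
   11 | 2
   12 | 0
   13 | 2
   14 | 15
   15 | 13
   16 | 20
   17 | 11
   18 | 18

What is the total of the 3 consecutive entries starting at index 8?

Elements at indices 8..10: 2, 8, 14
sum(2, 8, 14) = 24

24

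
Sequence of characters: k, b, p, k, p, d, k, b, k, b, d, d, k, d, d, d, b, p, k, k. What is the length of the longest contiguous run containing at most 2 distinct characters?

6

Extend right; when distinct count exceeds 2, shrink from the left:
[k] 1 distinct, len 1
[k, b] 2 distinct, len 2
[b, p] 2 distinct, len 2
[p, k] 2 distinct, len 2
[p, k, p] 2 distinct, len 3
[p, d] 2 distinct, len 2
[d, k] 2 distinct, len 2
[k, b] 2 distinct, len 2
[k, b, k] 2 distinct, len 3
[k, b, k, b] 2 distinct, len 4
[b, d] 2 distinct, len 2
[b, d, d] 2 distinct, len 3
[d, d, k] 2 distinct, len 3
[d, d, k, d] 2 distinct, len 4
[d, d, k, d, d] 2 distinct, len 5
[d, d, k, d, d, d] 2 distinct, len 6
[d, d, d, b] 2 distinct, len 4
[b, p] 2 distinct, len 2
[p, k] 2 distinct, len 2
[p, k, k] 2 distinct, len 3
Longest length with ≤2 distinct: 6.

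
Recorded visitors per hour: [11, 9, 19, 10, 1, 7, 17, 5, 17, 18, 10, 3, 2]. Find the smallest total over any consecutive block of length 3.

15

Window sums for each of the 11 positions:
[11, 9, 19] → sum 39
[9, 19, 10] → sum 38
[19, 10, 1] → sum 30
[10, 1, 7] → sum 18
[1, 7, 17] → sum 25
[7, 17, 5] → sum 29
[17, 5, 17] → sum 39
[5, 17, 18] → sum 40
[17, 18, 10] → sum 45
[18, 10, 3] → sum 31
[10, 3, 2] → sum 15
Smallest of these is 15.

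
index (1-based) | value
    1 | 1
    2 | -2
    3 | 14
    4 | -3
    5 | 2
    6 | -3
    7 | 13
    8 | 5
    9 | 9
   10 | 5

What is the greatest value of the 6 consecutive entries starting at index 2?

14

Elements at indices 2..7: -2, 14, -3, 2, -3, 13
max(-2, 14, -3, 2, -3, 13) = 14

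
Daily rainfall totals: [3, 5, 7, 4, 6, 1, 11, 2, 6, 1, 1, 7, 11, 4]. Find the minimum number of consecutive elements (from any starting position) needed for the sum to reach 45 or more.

9

Extend right; whenever the sum reaches 45, record the length and shrink from the left:
add 3: running sum 3 < 45
add 5: running sum 8 < 45
add 7: running sum 15 < 45
add 4: running sum 19 < 45
add 6: running sum 25 < 45
add 1: running sum 26 < 45
add 11: running sum 37 < 45
add 2: running sum 39 < 45
end 8: [3, 5, 7, 4, 6, 1, 11, 2, 6] sum 45, len 9
end 9: [3, 5, 7, 4, 6, 1, 11, 2, 6, 1] sum 46, len 10
end 10: [3, 5, 7, 4, 6, 1, 11, 2, 6, 1, 1] sum 47, len 11
end 11: [7, 4, 6, 1, 11, 2, 6, 1, 1, 7] sum 46, len 10
end 12: [6, 1, 11, 2, 6, 1, 1, 7, 11] sum 46, len 9
end 13: [6, 1, 11, 2, 6, 1, 1, 7, 11, 4] sum 50, len 10
Shortest qualifying length: 9.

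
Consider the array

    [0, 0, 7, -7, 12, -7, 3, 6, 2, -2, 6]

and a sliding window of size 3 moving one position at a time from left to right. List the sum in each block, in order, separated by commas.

7, 0, 12, -2, 8, 2, 11, 6, 6

Sliding a size-3 window across the 11 values:
0 0 7 → sum 7
0 7 -7 → sum 0
7 -7 12 → sum 12
-7 12 -7 → sum -2
12 -7 3 → sum 8
-7 3 6 → sum 2
3 6 2 → sum 11
6 2 -2 → sum 6
2 -2 6 → sum 6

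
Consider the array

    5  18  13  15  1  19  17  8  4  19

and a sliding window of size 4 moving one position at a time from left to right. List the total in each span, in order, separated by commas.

51, 47, 48, 52, 45, 48, 48

5 18 13 15 → sum 51
18 13 15 1 → sum 47
13 15 1 19 → sum 48
15 1 19 17 → sum 52
1 19 17 8 → sum 45
19 17 8 4 → sum 48
17 8 4 19 → sum 48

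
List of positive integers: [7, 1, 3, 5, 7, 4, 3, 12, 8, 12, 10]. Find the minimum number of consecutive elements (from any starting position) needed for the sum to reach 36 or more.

add 7: running sum 7 < 36
add 1: running sum 8 < 36
add 3: running sum 11 < 36
add 5: running sum 16 < 36
add 7: running sum 23 < 36
add 4: running sum 27 < 36
add 3: running sum 30 < 36
end 7: [7, 1, 3, 5, 7, 4, 3, 12] sum 42, len 8
end 8: [5, 7, 4, 3, 12, 8] sum 39, len 6
end 9: [4, 3, 12, 8, 12] sum 39, len 5
end 10: [12, 8, 12, 10] sum 42, len 4
Shortest qualifying length: 4.

4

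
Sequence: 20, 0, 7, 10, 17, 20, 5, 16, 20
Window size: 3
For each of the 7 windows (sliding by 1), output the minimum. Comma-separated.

0, 0, 7, 10, 5, 5, 5

[20, 0, 7] → min 0
[0, 7, 10] → min 0
[7, 10, 17] → min 7
[10, 17, 20] → min 10
[17, 20, 5] → min 5
[20, 5, 16] → min 5
[5, 16, 20] → min 5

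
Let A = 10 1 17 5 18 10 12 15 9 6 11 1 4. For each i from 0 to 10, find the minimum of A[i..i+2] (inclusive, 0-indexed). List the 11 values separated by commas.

[10, 1, 17] → min 1
[1, 17, 5] → min 1
[17, 5, 18] → min 5
[5, 18, 10] → min 5
[18, 10, 12] → min 10
[10, 12, 15] → min 10
[12, 15, 9] → min 9
[15, 9, 6] → min 6
[9, 6, 11] → min 6
[6, 11, 1] → min 1
[11, 1, 4] → min 1

1, 1, 5, 5, 10, 10, 9, 6, 6, 1, 1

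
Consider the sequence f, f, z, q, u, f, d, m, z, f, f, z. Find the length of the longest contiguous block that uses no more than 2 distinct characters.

[f] 1 distinct, len 1
[f, f] 1 distinct, len 2
[f, f, z] 2 distinct, len 3
[z, q] 2 distinct, len 2
[q, u] 2 distinct, len 2
[u, f] 2 distinct, len 2
[f, d] 2 distinct, len 2
[d, m] 2 distinct, len 2
[m, z] 2 distinct, len 2
[z, f] 2 distinct, len 2
[z, f, f] 2 distinct, len 3
[z, f, f, z] 2 distinct, len 4
Longest length with ≤2 distinct: 4.

4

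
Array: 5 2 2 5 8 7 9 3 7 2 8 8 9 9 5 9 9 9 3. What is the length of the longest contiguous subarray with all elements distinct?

6

add 5: [5] len 1
add 2: [5, 2] len 2
add 2 (repeat 2, move left end past it): [2] len 1
add 5: [2, 5] len 2
add 8: [2, 5, 8] len 3
add 7: [2, 5, 8, 7] len 4
add 9: [2, 5, 8, 7, 9] len 5
add 3: [2, 5, 8, 7, 9, 3] len 6
add 7 (repeat 7, move left end past it): [9, 3, 7] len 3
add 2: [9, 3, 7, 2] len 4
add 8: [9, 3, 7, 2, 8] len 5
add 8 (repeat 8, move left end past it): [8] len 1
add 9: [8, 9] len 2
add 9 (repeat 9, move left end past it): [9] len 1
add 5: [9, 5] len 2
add 9 (repeat 9, move left end past it): [5, 9] len 2
add 9 (repeat 9, move left end past it): [9] len 1
add 9 (repeat 9, move left end past it): [9] len 1
add 3: [9, 3] len 2
Longest all-distinct length: 6.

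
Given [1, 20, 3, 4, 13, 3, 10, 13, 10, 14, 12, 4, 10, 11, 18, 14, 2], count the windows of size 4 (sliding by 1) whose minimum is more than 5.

3

(1, 20, 3, 4) → min 1
(20, 3, 4, 13) → min 3
(3, 4, 13, 3) → min 3
(4, 13, 3, 10) → min 3
(13, 3, 10, 13) → min 3
(3, 10, 13, 10) → min 3
(10, 13, 10, 14) → min 10  > 5 ✓
(13, 10, 14, 12) → min 10  > 5 ✓
(10, 14, 12, 4) → min 4
(14, 12, 4, 10) → min 4
(12, 4, 10, 11) → min 4
(4, 10, 11, 18) → min 4
(10, 11, 18, 14) → min 10  > 5 ✓
(11, 18, 14, 2) → min 2
3 windows satisfy the condition.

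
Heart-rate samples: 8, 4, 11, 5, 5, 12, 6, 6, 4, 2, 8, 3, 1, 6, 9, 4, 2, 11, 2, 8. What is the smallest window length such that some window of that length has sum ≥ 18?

Extend right; whenever the sum reaches 18, record the length and shrink from the left:
add 8: running sum 8 < 18
add 4: running sum 12 < 18
add 11: shortest ending here [8, 4, 11] sum 23, len 3
add 5: shortest ending here [4, 11, 5] sum 20, len 3
add 5: shortest ending here [11, 5, 5] sum 21, len 3
add 12: shortest ending here [5, 5, 12] sum 22, len 3
add 6: shortest ending here [12, 6] sum 18, len 2
add 6: shortest ending here [12, 6, 6] sum 24, len 3
add 4: shortest ending here [12, 6, 6, 4] sum 28, len 4
add 2: shortest ending here [6, 6, 4, 2] sum 18, len 4
add 8: shortest ending here [6, 4, 2, 8] sum 20, len 4
add 3: shortest ending here [6, 4, 2, 8, 3] sum 23, len 5
add 1: shortest ending here [4, 2, 8, 3, 1] sum 18, len 5
add 6: shortest ending here [8, 3, 1, 6] sum 18, len 4
add 9: shortest ending here [3, 1, 6, 9] sum 19, len 4
add 4: shortest ending here [6, 9, 4] sum 19, len 3
add 2: shortest ending here [6, 9, 4, 2] sum 21, len 4
add 11: shortest ending here [9, 4, 2, 11] sum 26, len 4
add 2: shortest ending here [4, 2, 11, 2] sum 19, len 4
add 8: shortest ending here [11, 2, 8] sum 21, len 3
Shortest qualifying length: 2.

2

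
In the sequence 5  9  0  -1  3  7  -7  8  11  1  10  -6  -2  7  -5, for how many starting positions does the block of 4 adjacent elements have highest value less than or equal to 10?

8

5 9 0 -1 → max 9  ≤ 10 ✓
9 0 -1 3 → max 9  ≤ 10 ✓
0 -1 3 7 → max 7  ≤ 10 ✓
-1 3 7 -7 → max 7  ≤ 10 ✓
3 7 -7 8 → max 8  ≤ 10 ✓
7 -7 8 11 → max 11
-7 8 11 1 → max 11
8 11 1 10 → max 11
11 1 10 -6 → max 11
1 10 -6 -2 → max 10  ≤ 10 ✓
10 -6 -2 7 → max 10  ≤ 10 ✓
-6 -2 7 -5 → max 7  ≤ 10 ✓
8 windows satisfy the condition.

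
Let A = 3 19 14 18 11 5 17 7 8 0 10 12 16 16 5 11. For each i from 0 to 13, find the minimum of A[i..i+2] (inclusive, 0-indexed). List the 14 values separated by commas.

Sliding a size-3 window across the 16 values:
3 19 14 → min 3
19 14 18 → min 14
14 18 11 → min 11
18 11 5 → min 5
11 5 17 → min 5
5 17 7 → min 5
17 7 8 → min 7
7 8 0 → min 0
8 0 10 → min 0
0 10 12 → min 0
10 12 16 → min 10
12 16 16 → min 12
16 16 5 → min 5
16 5 11 → min 5

3, 14, 11, 5, 5, 5, 7, 0, 0, 0, 10, 12, 5, 5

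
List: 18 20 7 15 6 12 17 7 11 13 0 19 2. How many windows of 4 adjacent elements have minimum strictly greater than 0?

7

[18, 20, 7, 15] → min 7  > 0 ✓
[20, 7, 15, 6] → min 6  > 0 ✓
[7, 15, 6, 12] → min 6  > 0 ✓
[15, 6, 12, 17] → min 6  > 0 ✓
[6, 12, 17, 7] → min 6  > 0 ✓
[12, 17, 7, 11] → min 7  > 0 ✓
[17, 7, 11, 13] → min 7  > 0 ✓
[7, 11, 13, 0] → min 0
[11, 13, 0, 19] → min 0
[13, 0, 19, 2] → min 0
7 windows satisfy the condition.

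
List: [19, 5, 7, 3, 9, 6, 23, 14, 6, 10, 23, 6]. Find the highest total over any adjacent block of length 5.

Each size-5 window and its sum:
[19, 5, 7, 3, 9] → sum 43
[5, 7, 3, 9, 6] → sum 30
[7, 3, 9, 6, 23] → sum 48
[3, 9, 6, 23, 14] → sum 55
[9, 6, 23, 14, 6] → sum 58
[6, 23, 14, 6, 10] → sum 59
[23, 14, 6, 10, 23] → sum 76
[14, 6, 10, 23, 6] → sum 59
Highest of these is 76.

76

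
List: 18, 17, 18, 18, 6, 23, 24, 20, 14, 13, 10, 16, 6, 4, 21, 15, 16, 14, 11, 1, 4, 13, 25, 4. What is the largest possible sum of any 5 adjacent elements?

94

Window sums for each of the 20 positions:
[18, 17, 18, 18, 6] → sum 77
[17, 18, 18, 6, 23] → sum 82
[18, 18, 6, 23, 24] → sum 89
[18, 6, 23, 24, 20] → sum 91
[6, 23, 24, 20, 14] → sum 87
[23, 24, 20, 14, 13] → sum 94
[24, 20, 14, 13, 10] → sum 81
[20, 14, 13, 10, 16] → sum 73
[14, 13, 10, 16, 6] → sum 59
[13, 10, 16, 6, 4] → sum 49
[10, 16, 6, 4, 21] → sum 57
[16, 6, 4, 21, 15] → sum 62
[6, 4, 21, 15, 16] → sum 62
[4, 21, 15, 16, 14] → sum 70
[21, 15, 16, 14, 11] → sum 77
[15, 16, 14, 11, 1] → sum 57
[16, 14, 11, 1, 4] → sum 46
[14, 11, 1, 4, 13] → sum 43
[11, 1, 4, 13, 25] → sum 54
[1, 4, 13, 25, 4] → sum 47
Largest of these is 94.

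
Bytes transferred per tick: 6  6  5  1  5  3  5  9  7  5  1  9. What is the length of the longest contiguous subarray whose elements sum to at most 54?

11

[6] sum 6 len 1
[6, 6] sum 12 len 2
[6, 6, 5] sum 17 len 3
[6, 6, 5, 1] sum 18 len 4
[6, 6, 5, 1, 5] sum 23 len 5
[6, 6, 5, 1, 5, 3] sum 26 len 6
[6, 6, 5, 1, 5, 3, 5] sum 31 len 7
[6, 6, 5, 1, 5, 3, 5, 9] sum 40 len 8
[6, 6, 5, 1, 5, 3, 5, 9, 7] sum 47 len 9
[6, 6, 5, 1, 5, 3, 5, 9, 7, 5] sum 52 len 10
[6, 6, 5, 1, 5, 3, 5, 9, 7, 5, 1] sum 53 len 11
[5, 1, 5, 3, 5, 9, 7, 5, 1, 9] sum 50 len 10
Longest length seen: 11.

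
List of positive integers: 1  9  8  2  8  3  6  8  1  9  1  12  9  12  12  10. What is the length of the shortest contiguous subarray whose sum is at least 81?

11

add 1: running sum 1 < 81
add 9: running sum 10 < 81
add 8: running sum 18 < 81
add 2: running sum 20 < 81
add 8: running sum 28 < 81
add 3: running sum 31 < 81
add 6: running sum 37 < 81
add 8: running sum 45 < 81
add 1: running sum 46 < 81
add 9: running sum 55 < 81
add 1: running sum 56 < 81
add 12: running sum 68 < 81
add 9: running sum 77 < 81
end 13: [9, 8, 2, 8, 3, 6, 8, 1, 9, 1, 12, 9, 12] sum 88, len 13
end 14: [8, 3, 6, 8, 1, 9, 1, 12, 9, 12, 12] sum 81, len 11
end 15: [3, 6, 8, 1, 9, 1, 12, 9, 12, 12, 10] sum 83, len 11
Shortest qualifying length: 11.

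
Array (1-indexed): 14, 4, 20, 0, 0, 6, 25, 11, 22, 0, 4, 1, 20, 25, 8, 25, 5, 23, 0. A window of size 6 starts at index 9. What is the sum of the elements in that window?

72

Elements at indices 9..14: 22, 0, 4, 1, 20, 25
sum(22, 0, 4, 1, 20, 25) = 72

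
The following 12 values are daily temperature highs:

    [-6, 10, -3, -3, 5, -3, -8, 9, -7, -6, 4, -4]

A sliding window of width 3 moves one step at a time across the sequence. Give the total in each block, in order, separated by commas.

1, 4, -1, -1, -6, -2, -6, -4, -9, -6

Sliding a size-3 window across the 12 values:
[-6, 10, -3] → sum 1
[10, -3, -3] → sum 4
[-3, -3, 5] → sum -1
[-3, 5, -3] → sum -1
[5, -3, -8] → sum -6
[-3, -8, 9] → sum -2
[-8, 9, -7] → sum -6
[9, -7, -6] → sum -4
[-7, -6, 4] → sum -9
[-6, 4, -4] → sum -6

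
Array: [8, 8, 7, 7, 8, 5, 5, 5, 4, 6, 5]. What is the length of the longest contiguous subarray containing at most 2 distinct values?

5

[8] 1 distinct, len 1
[8, 8] 1 distinct, len 2
[8, 8, 7] 2 distinct, len 3
[8, 8, 7, 7] 2 distinct, len 4
[8, 8, 7, 7, 8] 2 distinct, len 5
[8, 5] 2 distinct, len 2
[8, 5, 5] 2 distinct, len 3
[8, 5, 5, 5] 2 distinct, len 4
[5, 5, 5, 4] 2 distinct, len 4
[4, 6] 2 distinct, len 2
[6, 5] 2 distinct, len 2
Longest length with ≤2 distinct: 5.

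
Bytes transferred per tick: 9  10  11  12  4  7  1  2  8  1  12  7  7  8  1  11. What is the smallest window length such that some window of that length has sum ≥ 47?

Extend right; whenever the sum reaches 47, record the length and shrink from the left:
add 9: running sum 9 < 47
add 10: running sum 19 < 47
add 11: running sum 30 < 47
add 12: running sum 42 < 47
add 4: running sum 46 < 47
end 5: [9, 10, 11, 12, 4, 7] sum 53, len 6
end 6: [9, 10, 11, 12, 4, 7, 1] sum 54, len 7
end 7: [10, 11, 12, 4, 7, 1, 2] sum 47, len 7
end 8: [10, 11, 12, 4, 7, 1, 2, 8] sum 55, len 8
end 9: [10, 11, 12, 4, 7, 1, 2, 8, 1] sum 56, len 9
end 10: [12, 4, 7, 1, 2, 8, 1, 12] sum 47, len 8
end 11: [12, 4, 7, 1, 2, 8, 1, 12, 7] sum 54, len 9
end 12: [4, 7, 1, 2, 8, 1, 12, 7, 7] sum 49, len 9
end 13: [7, 1, 2, 8, 1, 12, 7, 7, 8] sum 53, len 9
end 14: [1, 2, 8, 1, 12, 7, 7, 8, 1] sum 47, len 9
end 15: [1, 12, 7, 7, 8, 1, 11] sum 47, len 7
Shortest qualifying length: 6.

6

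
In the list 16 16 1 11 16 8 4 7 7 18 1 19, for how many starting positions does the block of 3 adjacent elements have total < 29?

(16, 16, 1) → sum 33
(16, 1, 11) → sum 28  < 29 ✓
(1, 11, 16) → sum 28  < 29 ✓
(11, 16, 8) → sum 35
(16, 8, 4) → sum 28  < 29 ✓
(8, 4, 7) → sum 19  < 29 ✓
(4, 7, 7) → sum 18  < 29 ✓
(7, 7, 18) → sum 32
(7, 18, 1) → sum 26  < 29 ✓
(18, 1, 19) → sum 38
6 windows satisfy the condition.

6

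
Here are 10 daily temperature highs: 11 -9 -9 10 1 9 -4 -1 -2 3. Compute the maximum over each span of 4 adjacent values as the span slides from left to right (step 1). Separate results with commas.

11, 10, 10, 10, 9, 9, 3

(11, -9, -9, 10) → max 11
(-9, -9, 10, 1) → max 10
(-9, 10, 1, 9) → max 10
(10, 1, 9, -4) → max 10
(1, 9, -4, -1) → max 9
(9, -4, -1, -2) → max 9
(-4, -1, -2, 3) → max 3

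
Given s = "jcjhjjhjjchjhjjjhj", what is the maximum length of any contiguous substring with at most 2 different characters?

8

[j] 1 distinct, len 1
[j, c] 2 distinct, len 2
[j, c, j] 2 distinct, len 3
[j, h] 2 distinct, len 2
[j, h, j] 2 distinct, len 3
[j, h, j, j] 2 distinct, len 4
[j, h, j, j, h] 2 distinct, len 5
[j, h, j, j, h, j] 2 distinct, len 6
[j, h, j, j, h, j, j] 2 distinct, len 7
[j, j, c] 2 distinct, len 3
[c, h] 2 distinct, len 2
[h, j] 2 distinct, len 2
[h, j, h] 2 distinct, len 3
[h, j, h, j] 2 distinct, len 4
[h, j, h, j, j] 2 distinct, len 5
[h, j, h, j, j, j] 2 distinct, len 6
[h, j, h, j, j, j, h] 2 distinct, len 7
[h, j, h, j, j, j, h, j] 2 distinct, len 8
Longest length with ≤2 distinct: 8.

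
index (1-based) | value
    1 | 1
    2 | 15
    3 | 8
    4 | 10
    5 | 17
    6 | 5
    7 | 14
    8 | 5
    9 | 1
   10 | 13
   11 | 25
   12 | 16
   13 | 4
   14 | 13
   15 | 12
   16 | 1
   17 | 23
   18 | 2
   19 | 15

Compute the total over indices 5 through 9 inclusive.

42

Elements at indices 5..9: 17, 5, 14, 5, 1
sum(17, 5, 14, 5, 1) = 42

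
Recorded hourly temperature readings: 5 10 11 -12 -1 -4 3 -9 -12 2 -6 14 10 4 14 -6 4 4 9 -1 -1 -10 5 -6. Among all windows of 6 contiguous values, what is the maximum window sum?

40

Window sums for each of the 19 positions:
(5, 10, 11, -12, -1, -4) → sum 9
(10, 11, -12, -1, -4, 3) → sum 7
(11, -12, -1, -4, 3, -9) → sum -12
(-12, -1, -4, 3, -9, -12) → sum -35
(-1, -4, 3, -9, -12, 2) → sum -21
(-4, 3, -9, -12, 2, -6) → sum -26
(3, -9, -12, 2, -6, 14) → sum -8
(-9, -12, 2, -6, 14, 10) → sum -1
(-12, 2, -6, 14, 10, 4) → sum 12
(2, -6, 14, 10, 4, 14) → sum 38
(-6, 14, 10, 4, 14, -6) → sum 30
(14, 10, 4, 14, -6, 4) → sum 40
(10, 4, 14, -6, 4, 4) → sum 30
(4, 14, -6, 4, 4, 9) → sum 29
(14, -6, 4, 4, 9, -1) → sum 24
(-6, 4, 4, 9, -1, -1) → sum 9
(4, 4, 9, -1, -1, -10) → sum 5
(4, 9, -1, -1, -10, 5) → sum 6
(9, -1, -1, -10, 5, -6) → sum -4
Maximum of these is 40.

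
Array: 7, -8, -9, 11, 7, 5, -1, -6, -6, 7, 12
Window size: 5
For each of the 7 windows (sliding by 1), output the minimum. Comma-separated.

-9, -9, -9, -6, -6, -6, -6

(7, -8, -9, 11, 7) → min -9
(-8, -9, 11, 7, 5) → min -9
(-9, 11, 7, 5, -1) → min -9
(11, 7, 5, -1, -6) → min -6
(7, 5, -1, -6, -6) → min -6
(5, -1, -6, -6, 7) → min -6
(-1, -6, -6, 7, 12) → min -6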